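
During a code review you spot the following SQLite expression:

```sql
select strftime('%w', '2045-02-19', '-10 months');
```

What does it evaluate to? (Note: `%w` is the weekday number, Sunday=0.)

First apply '-10 months': 2045-02-19 → 2044-04-19.
2044-04-19 is a Tuesday; with Sunday=0 that is 2.

2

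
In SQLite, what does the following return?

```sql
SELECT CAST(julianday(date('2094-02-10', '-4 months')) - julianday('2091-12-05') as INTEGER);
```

675

Adding -4 months to 2094-02-10 gives 2093-10-10.
26 days remain in December 2091 after the 5th (31 − 5).
Full months from January 2092 through September 2093 contribute their day counts.
Then 10 days into October 2093.
Total: 26 + 31 + 29 + 31 + 30 + 31 + 30 + 31 + 31 + 30 + 31 + 30 + 31 + 31 + 28 + 31 + 30 + 31 + 30 + 31 + 31 + 30 + 10 = 675.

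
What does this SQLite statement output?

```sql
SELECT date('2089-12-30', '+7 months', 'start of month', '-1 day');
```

Adding +7 months to 2089-12-30 gives 2090-07-30.
`start of month` rewinds 2090-07-30 to 2090-07-01.
Going back 1 day from 2090-07-01 reaches 2090-06-30 (last day of June, 30 days).

2090-06-30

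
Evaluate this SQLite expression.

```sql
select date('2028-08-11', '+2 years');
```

Adding +2 years to 2028-08-11 gives 2030-08-11.

2030-08-11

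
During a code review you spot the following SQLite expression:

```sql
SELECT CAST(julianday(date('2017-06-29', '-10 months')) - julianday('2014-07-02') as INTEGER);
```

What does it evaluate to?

Adding -10 months to 2017-06-29 gives 2016-08-29.
29 days remain in July 2014 after the 2nd (31 − 2).
Full months from August 2014 through July 2016 contribute their day counts.
Then 29 days into August 2016.
Total: 29 + 31 + 30 + 31 + 30 + 31 + 31 + 28 + 31 + 30 + 31 + 30 + 31 + 31 + 30 + 31 + 30 + 31 + 31 + 29 + 31 + 30 + 31 + 30 + 31 + 29 = 789.

789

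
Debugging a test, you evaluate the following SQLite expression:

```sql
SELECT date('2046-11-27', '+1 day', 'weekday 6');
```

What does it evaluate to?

2046-12-01

Advancing 1 more day within November lands on 2046-11-28.
`weekday 6` advances to the next Saturday; 2046-11-28 is a Wednesday, so it moves forward to 2046-12-01.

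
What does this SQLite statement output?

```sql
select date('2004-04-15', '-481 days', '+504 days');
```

2004-05-08

Applying '-481 days' to 2004-04-15: counting 481 days back gives 2002-12-21.
Applying '+504 days' to 2002-12-21: counting 504 days forward gives 2004-05-08.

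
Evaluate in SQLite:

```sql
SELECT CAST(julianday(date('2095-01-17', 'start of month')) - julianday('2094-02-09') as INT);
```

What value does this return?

`start of month` rewinds 2095-01-17 to 2095-01-01.
19 days remain in February 2094 after the 9th (28 − 9).
Full months from March 2094 through December 2094 contribute their day counts.
Then 1 day into January 2095.
Total: 19 + 31 + 30 + 31 + 30 + 31 + 31 + 30 + 31 + 30 + 31 + 1 = 326.

326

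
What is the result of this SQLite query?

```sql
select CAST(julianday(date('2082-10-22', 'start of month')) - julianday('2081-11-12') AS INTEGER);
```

`start of month` rewinds 2082-10-22 to 2082-10-01.
18 days remain in November 2081 after the 12th (30 − 12).
Full months from December 2081 through September 2082 contribute their day counts.
Then 1 day into October 2082.
Total: 18 + 31 + 31 + 28 + 31 + 30 + 31 + 30 + 31 + 31 + 30 + 1 = 323.

323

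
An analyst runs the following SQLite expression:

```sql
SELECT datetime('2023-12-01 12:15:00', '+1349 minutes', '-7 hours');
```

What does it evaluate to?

2023-12-02 03:44:00

1349 minutes = 22h 29m; +1349 minutes from 2023-12-01 12:15:00 is 2023-12-02 10:44:00 (crosses midnight).
-7 hours from 2023-12-02 10:44:00 is 2023-12-02 03:44:00.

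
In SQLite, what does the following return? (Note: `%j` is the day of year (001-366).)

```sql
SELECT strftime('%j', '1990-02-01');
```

Day-of-year for 1990-02-01: days since 1990-01-01 inclusive = 32, zero-padded to 032.

032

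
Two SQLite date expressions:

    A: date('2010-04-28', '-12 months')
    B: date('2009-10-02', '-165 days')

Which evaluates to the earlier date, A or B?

A = 2009-04-28.
B = 2009-04-20.
B is earlier.

B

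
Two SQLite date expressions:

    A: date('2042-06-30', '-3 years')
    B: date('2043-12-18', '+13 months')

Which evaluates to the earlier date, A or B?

A

A = 2039-06-30.
B = 2045-01-18.
A is earlier.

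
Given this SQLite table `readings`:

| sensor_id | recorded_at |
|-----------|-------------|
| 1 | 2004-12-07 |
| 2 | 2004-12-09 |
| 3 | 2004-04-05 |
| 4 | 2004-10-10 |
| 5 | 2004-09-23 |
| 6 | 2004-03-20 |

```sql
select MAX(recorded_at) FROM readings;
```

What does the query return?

2004-12-09

MAX over {2004-03-20, 2004-04-05, 2004-09-23, 2004-10-10, 2004-12-07, 2004-12-09}.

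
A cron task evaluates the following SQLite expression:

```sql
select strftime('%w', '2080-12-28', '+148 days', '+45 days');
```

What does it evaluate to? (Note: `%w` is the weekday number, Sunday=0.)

First apply '+148 days', '+45 days': 2080-12-28 → 2081-07-09.
2081-07-09 is a Wednesday; with Sunday=0 that is 3.

3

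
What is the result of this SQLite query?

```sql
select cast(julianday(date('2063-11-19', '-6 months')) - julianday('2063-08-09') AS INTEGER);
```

-82

Adding -6 months to 2063-11-19 gives 2063-05-19.
12 days remain in May 2063 after the 19th (31 − 19).
June 2063: 30 days.
July 2063: 31 days.
Then 9 days into August 2063.
Total: 12 + 30 + 31 + 9 = 82.
The subtraction is earlier − later, so the result is −82 → -82.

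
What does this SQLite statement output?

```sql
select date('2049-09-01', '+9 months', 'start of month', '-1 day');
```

Adding +9 months to 2049-09-01 gives 2050-06-01.
`start of month` rewinds 2050-06-01 to 2050-06-01.
Going back 1 day from 2050-06-01 reaches 2050-05-31 (last day of May, 31 days).

2050-05-31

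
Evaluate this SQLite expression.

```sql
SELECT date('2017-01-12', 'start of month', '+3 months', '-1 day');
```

`start of month` rewinds 2017-01-12 to 2017-01-01.
Adding +3 months to 2017-01-01 gives 2017-04-01.
Going back 1 day from 2017-04-01 reaches 2017-03-31 (last day of March, 31 days).

2017-03-31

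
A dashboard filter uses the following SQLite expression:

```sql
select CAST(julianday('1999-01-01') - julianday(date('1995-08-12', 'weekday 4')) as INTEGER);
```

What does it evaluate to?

`weekday 4` advances to the next Thursday; 1995-08-12 is a Saturday, so it moves forward to 1995-08-17.
14 days remain in August 1995 after the 17th (31 − 17).
Full months from September 1995 through December 1998 contribute their day counts.
Then 1 day into January 1999.
Total: 14 + 30 + 31 + 30 + 31 + 31 + 29 + 31 + 30 + 31 + 30 + 31 + 31 + 30 + 31 + 30 + 31 + 31 + 28 + 31 + 30 + 31 + 30 + 31 + 31 + 30 + 31 + 30 + 31 + 31 + 28 + 31 + 30 + 31 + 30 + 31 + 31 + 30 + 31 + 30 + 31 + 1 = 1233.

1233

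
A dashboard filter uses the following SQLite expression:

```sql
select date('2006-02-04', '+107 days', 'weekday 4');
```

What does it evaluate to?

Applying '+107 days' to 2006-02-04: counting 107 days forward gives 2006-05-22.
`weekday 4` advances to the next Thursday; 2006-05-22 is a Monday, so it moves forward to 2006-05-25.

2006-05-25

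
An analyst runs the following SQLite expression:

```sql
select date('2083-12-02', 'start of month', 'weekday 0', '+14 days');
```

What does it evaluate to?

2083-12-19

`start of month` rewinds 2083-12-02 to 2083-12-01.
`weekday 0` advances to the next Sunday; 2083-12-01 is a Wednesday, so it moves forward to 2083-12-05.
Advancing 14 more days within December lands on 2083-12-19.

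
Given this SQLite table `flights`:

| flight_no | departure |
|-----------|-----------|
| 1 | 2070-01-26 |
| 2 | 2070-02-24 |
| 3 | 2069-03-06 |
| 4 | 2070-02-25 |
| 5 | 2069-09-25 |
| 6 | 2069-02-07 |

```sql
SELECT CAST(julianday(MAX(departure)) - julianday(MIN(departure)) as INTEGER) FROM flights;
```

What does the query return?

MIN = 2069-02-07, MAX = 2070-02-25.
21 days remain in February 2069 after the 7th (28 − 7).
Full months from March 2069 through January 2070 contribute their day counts.
Then 25 days into February 2070.
Total: 21 + 31 + 30 + 31 + 30 + 31 + 31 + 30 + 31 + 30 + 31 + 31 + 25 = 383.

383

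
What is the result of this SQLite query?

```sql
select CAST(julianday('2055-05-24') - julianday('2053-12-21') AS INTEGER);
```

10 days remain in December 2053 after the 21st (31 − 21).
Full months from January 2054 through April 2055 contribute their day counts.
Then 24 days into May 2055.
Total: 10 + 31 + 28 + 31 + 30 + 31 + 30 + 31 + 31 + 30 + 31 + 30 + 31 + 31 + 28 + 31 + 30 + 24 = 519.

519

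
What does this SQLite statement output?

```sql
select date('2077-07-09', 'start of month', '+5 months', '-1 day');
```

2077-11-30

`start of month` rewinds 2077-07-09 to 2077-07-01.
Adding +5 months to 2077-07-01 gives 2077-12-01.
Going back 1 day from 2077-12-01 reaches 2077-11-30 (last day of November, 30 days).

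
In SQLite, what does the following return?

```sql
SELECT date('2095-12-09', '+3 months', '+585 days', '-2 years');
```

Adding +3 months to 2095-12-09 gives 2096-03-09.
Applying '+585 days' to 2096-03-09: counting 585 days forward gives 2097-10-15.
Adding -2 years to 2097-10-15 gives 2095-10-15.

2095-10-15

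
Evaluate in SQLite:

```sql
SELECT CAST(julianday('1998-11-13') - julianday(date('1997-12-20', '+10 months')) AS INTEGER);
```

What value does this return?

24

Adding +10 months to 1997-12-20 gives 1998-10-20.
11 days remain in October 1998 after the 20th (31 − 20).
Then 13 days into November 1998.
Total: 11 + 13 = 24.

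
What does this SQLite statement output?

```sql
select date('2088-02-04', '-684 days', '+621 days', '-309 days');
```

2087-01-28

Applying '-684 days' to 2088-02-04: counting 684 days back gives 2086-03-22.
Applying '+621 days' to 2086-03-22: counting 621 days forward gives 2087-12-03.
Applying '-309 days' to 2087-12-03: counting 309 days back gives 2087-01-28.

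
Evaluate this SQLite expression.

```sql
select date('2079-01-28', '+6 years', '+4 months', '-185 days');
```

2084-11-24

Adding +6 years to 2079-01-28 gives 2085-01-28.
Adding +4 months to 2085-01-28 gives 2085-05-28.
Applying '-185 days' to 2085-05-28: counting 185 days back gives 2084-11-24.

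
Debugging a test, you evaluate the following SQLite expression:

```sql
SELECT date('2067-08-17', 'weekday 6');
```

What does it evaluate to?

`weekday 6` advances to the next Saturday; 2067-08-17 is a Wednesday, so it moves forward to 2067-08-20.

2067-08-20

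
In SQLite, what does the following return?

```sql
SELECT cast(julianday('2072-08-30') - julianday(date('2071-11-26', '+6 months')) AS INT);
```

Adding +6 months to 2071-11-26 gives 2072-05-26.
5 days remain in May 2072 after the 26th (31 − 26).
June 2072: 30 days.
July 2072: 31 days.
Then 30 days into August 2072.
Total: 5 + 30 + 31 + 30 = 96.

96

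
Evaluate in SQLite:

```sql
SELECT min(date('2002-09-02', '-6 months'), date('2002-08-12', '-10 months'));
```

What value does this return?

date('2002-09-02', '-6 months') → 2002-03-02.
date('2002-08-12', '-10 months') → 2001-10-12.
Earlier of the two is 2001-10-12.

2001-10-12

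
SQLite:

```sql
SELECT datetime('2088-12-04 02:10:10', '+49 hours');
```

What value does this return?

+49 hours from 2088-12-04 02:10:10 is 2088-12-06 03:10:10 (crosses midnight).

2088-12-06 03:10:10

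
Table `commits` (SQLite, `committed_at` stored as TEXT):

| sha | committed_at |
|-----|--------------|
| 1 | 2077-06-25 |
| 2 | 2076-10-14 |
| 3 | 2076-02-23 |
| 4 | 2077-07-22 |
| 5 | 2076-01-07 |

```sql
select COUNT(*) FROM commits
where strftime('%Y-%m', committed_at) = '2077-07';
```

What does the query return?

Rows with year-month 2077-07: 2077-07-22 → 1.

1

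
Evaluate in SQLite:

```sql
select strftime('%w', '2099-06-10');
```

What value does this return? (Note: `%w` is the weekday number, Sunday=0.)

2099-06-10 is a Wednesday; with Sunday=0 that is 3.

3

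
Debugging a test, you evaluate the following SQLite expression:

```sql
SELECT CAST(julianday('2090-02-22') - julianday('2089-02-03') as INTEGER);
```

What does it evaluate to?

384

25 days remain in February 2089 after the 3rd (28 − 3).
Full months from March 2089 through January 2090 contribute their day counts.
Then 22 days into February 2090.
Total: 25 + 31 + 30 + 31 + 30 + 31 + 31 + 30 + 31 + 30 + 31 + 31 + 22 = 384.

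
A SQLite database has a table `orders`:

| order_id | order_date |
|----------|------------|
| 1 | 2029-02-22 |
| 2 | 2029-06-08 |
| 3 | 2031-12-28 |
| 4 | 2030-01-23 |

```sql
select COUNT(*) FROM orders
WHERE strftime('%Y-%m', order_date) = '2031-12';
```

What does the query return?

Rows with year-month 2031-12: 2031-12-28 → 1.

1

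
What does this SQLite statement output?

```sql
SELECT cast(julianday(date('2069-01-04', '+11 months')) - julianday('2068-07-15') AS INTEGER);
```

507

Adding +11 months to 2069-01-04 gives 2069-12-04.
16 days remain in July 2068 after the 15th (31 − 15).
Full months from August 2068 through November 2069 contribute their day counts.
Then 4 days into December 2069.
Total: 16 + 31 + 30 + 31 + 30 + 31 + 31 + 28 + 31 + 30 + 31 + 30 + 31 + 31 + 30 + 31 + 30 + 4 = 507.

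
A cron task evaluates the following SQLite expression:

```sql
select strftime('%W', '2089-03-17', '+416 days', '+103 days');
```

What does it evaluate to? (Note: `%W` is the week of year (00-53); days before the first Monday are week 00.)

First apply '+416 days', '+103 days': 2089-03-17 → 2090-08-18.
2090-08-18 is a Friday. SQLite's %W counts Mondays since the year started; the result is 33.

33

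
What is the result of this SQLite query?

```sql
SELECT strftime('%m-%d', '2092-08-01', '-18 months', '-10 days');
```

01-22

First apply '-18 months', '-10 days': 2092-08-01 → 2091-01-22.
`%m-%d` extracts the month-day: 01-22.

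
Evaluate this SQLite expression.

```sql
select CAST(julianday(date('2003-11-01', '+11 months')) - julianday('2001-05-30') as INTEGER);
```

Adding +11 months to 2003-11-01 gives 2004-10-01.
1 day remains in May 2001 after the 30th (31 − 30).
Full months from June 2001 through September 2004 contribute their day counts.
Then 1 day into October 2004.
Total: 1 + 30 + 31 + 31 + 30 + 31 + 30 + 31 + 31 + 28 + 31 + 30 + 31 + 30 + 31 + 31 + 30 + 31 + 30 + 31 + 31 + 28 + 31 + 30 + 31 + 30 + 31 + 31 + 30 + 31 + 30 + 31 + 31 + 29 + 31 + 30 + 31 + 30 + 31 + 31 + 30 + 1 = 1220.

1220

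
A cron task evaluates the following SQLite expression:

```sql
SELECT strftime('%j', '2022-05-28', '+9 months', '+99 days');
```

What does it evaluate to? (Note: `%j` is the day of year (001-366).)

158

First apply '+9 months', '+99 days': 2022-05-28 → 2023-06-07.
Day-of-year for 2023-06-07: days since 2023-01-01 inclusive = 158, zero-padded to 158.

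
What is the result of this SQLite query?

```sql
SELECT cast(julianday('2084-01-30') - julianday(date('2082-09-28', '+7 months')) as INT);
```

Adding +7 months to 2082-09-28 gives 2083-04-28.
2 days remain in April 2083 after the 28th (30 − 28).
Full months from May 2083 through December 2083 contribute their day counts.
Then 30 days into January 2084.
Total: 2 + 31 + 30 + 31 + 31 + 30 + 31 + 30 + 31 + 30 = 277.

277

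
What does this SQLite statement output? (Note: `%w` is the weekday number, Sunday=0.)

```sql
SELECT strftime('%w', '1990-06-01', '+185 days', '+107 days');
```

First apply '+185 days', '+107 days': 1990-06-01 → 1991-03-20.
1991-03-20 is a Wednesday; with Sunday=0 that is 3.

3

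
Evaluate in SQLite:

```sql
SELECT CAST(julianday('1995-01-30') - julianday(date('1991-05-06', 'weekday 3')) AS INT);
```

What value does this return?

`weekday 3` advances to the next Wednesday; 1991-05-06 is a Monday, so it moves forward to 1991-05-08.
23 days remain in May 1991 after the 8th (31 − 8).
Full months from June 1991 through December 1994 contribute their day counts.
Then 30 days into January 1995.
Total: 23 + 30 + 31 + 31 + 30 + 31 + 30 + 31 + 31 + 29 + 31 + 30 + 31 + 30 + 31 + 31 + 30 + 31 + 30 + 31 + 31 + 28 + 31 + 30 + 31 + 30 + 31 + 31 + 30 + 31 + 30 + 31 + 31 + 28 + 31 + 30 + 31 + 30 + 31 + 31 + 30 + 31 + 30 + 31 + 30 = 1363.

1363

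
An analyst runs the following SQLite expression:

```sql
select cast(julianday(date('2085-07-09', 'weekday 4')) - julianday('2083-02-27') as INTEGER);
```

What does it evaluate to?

866

`weekday 4` advances to the next Thursday; 2085-07-09 is a Monday, so it moves forward to 2085-07-12.
1 day remains in February 2083 after the 27th (28 − 27).
Full months from March 2083 through June 2085 contribute their day counts.
Then 12 days into July 2085.
Total: 1 + 31 + 30 + 31 + 30 + 31 + 31 + 30 + 31 + 30 + 31 + 31 + 29 + 31 + 30 + 31 + 30 + 31 + 31 + 30 + 31 + 30 + 31 + 31 + 28 + 31 + 30 + 31 + 30 + 12 = 866.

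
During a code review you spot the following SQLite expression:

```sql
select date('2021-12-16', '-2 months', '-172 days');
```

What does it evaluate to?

Adding -2 months to 2021-12-16 gives 2021-10-16.
Applying '-172 days' to 2021-10-16: counting 172 days back gives 2021-04-27.

2021-04-27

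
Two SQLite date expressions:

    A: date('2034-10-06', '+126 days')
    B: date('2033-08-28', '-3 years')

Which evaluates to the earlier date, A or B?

B

A = 2035-02-09.
B = 2030-08-28.
B is earlier.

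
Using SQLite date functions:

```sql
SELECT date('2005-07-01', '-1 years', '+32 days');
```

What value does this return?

Adding -1 year to 2005-07-01 gives 2004-07-01.
July 2004 has 31 days; 30 remain after the 1st, so 31 days reach 2004-08-01.
Advancing 1 more day within August lands on 2004-08-02.

2004-08-02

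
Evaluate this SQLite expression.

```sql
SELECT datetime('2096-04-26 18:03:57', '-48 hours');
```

2096-04-24 18:03:57

-48 hours from 2096-04-26 18:03:57 is 2096-04-24 18:03:57 (crosses midnight).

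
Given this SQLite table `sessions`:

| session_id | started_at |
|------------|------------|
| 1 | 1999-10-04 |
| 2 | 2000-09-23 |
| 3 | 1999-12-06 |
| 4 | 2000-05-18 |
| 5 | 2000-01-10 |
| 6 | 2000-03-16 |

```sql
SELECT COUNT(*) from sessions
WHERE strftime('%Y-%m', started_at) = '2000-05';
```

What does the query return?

Rows with year-month 2000-05: 2000-05-18 → 1.

1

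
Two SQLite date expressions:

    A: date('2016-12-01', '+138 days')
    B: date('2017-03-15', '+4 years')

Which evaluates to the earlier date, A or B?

A

A = 2017-04-18.
B = 2021-03-15.
A is earlier.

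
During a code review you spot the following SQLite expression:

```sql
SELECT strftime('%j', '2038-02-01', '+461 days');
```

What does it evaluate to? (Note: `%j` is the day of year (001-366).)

First apply '+461 days': 2038-02-01 → 2039-05-08.
Day-of-year for 2039-05-08: days since 2039-01-01 inclusive = 128, zero-padded to 128.

128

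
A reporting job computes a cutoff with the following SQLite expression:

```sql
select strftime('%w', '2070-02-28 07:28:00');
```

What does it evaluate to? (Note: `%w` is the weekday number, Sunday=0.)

2070-02-28 is a Friday; with Sunday=0 that is 5.

5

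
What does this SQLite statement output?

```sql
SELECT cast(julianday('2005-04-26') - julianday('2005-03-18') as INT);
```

39

13 days remain in March 2005 after the 18th (31 − 18).
Then 26 days into April 2005.
Total: 13 + 26 = 39.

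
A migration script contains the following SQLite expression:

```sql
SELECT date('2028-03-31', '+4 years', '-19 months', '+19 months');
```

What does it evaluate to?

2032-03-31

Adding +4 years to 2028-03-31 gives 2032-03-31.
Adding -19 months to 2032-03-31 gives 2030-08-31.
Adding +19 months to 2030-08-31 gives 2032-03-31.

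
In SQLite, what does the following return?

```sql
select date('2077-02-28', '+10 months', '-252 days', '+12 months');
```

Adding +10 months to 2077-02-28 gives 2077-12-28.
Applying '-252 days' to 2077-12-28: counting 252 days back gives 2077-04-20.
Adding +12 months to 2077-04-20 gives 2078-04-20.

2078-04-20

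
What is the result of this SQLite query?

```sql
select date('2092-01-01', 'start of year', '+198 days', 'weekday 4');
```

2092-07-17

`start of year` rewinds 2092-01-01 to 2092-01-01.
Applying '+198 days' to 2092-01-01: counting 198 days forward gives 2092-07-17.
`weekday 4` advances to the next Thursday; 2092-07-17 is already a Thursday, so it stays at 2092-07-17.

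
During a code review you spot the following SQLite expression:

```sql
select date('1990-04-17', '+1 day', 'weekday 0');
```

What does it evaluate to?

Advancing 1 more day within April lands on 1990-04-18.
`weekday 0` advances to the next Sunday; 1990-04-18 is a Wednesday, so it moves forward to 1990-04-22.

1990-04-22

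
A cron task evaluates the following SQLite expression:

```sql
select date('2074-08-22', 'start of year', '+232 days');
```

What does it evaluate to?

2074-08-21

`start of year` rewinds 2074-08-22 to 2074-01-01.
Applying '+232 days' to 2074-01-01: counting 232 days forward gives 2074-08-21.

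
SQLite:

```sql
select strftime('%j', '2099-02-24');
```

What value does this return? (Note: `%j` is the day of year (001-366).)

055

Day-of-year for 2099-02-24: days since 2099-01-01 inclusive = 55, zero-padded to 055.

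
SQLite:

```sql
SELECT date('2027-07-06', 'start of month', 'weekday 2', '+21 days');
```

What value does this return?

`start of month` rewinds 2027-07-06 to 2027-07-01.
`weekday 2` advances to the next Tuesday; 2027-07-01 is a Thursday, so it moves forward to 2027-07-06.
Advancing 21 more days within July lands on 2027-07-27.

2027-07-27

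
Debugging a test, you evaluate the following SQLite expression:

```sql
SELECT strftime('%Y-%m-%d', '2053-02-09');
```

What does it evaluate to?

`%Y-%m-%d` extracts the ISO date: 2053-02-09.

2053-02-09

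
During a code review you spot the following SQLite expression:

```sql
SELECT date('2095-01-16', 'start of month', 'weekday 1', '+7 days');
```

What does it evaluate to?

`start of month` rewinds 2095-01-16 to 2095-01-01.
`weekday 1` advances to the next Monday; 2095-01-01 is a Saturday, so it moves forward to 2095-01-03.
Advancing 7 more days within January lands on 2095-01-10.

2095-01-10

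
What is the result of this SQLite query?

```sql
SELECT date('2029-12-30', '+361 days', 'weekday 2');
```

2030-12-31

Applying '+361 days' to 2029-12-30: counting 361 days forward gives 2030-12-26.
`weekday 2` advances to the next Tuesday; 2030-12-26 is a Thursday, so it moves forward to 2030-12-31.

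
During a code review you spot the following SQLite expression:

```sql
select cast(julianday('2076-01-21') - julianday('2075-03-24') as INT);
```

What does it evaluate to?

7 days remain in March 2075 after the 24th (31 − 24).
Full months from April 2075 through December 2075 contribute their day counts.
Then 21 days into January 2076.
Total: 7 + 30 + 31 + 30 + 31 + 31 + 30 + 31 + 30 + 31 + 21 = 303.

303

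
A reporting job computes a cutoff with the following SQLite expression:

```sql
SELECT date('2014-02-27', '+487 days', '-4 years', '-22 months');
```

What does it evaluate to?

Applying '+487 days' to 2014-02-27: counting 487 days forward gives 2015-06-29.
Adding -4 years to 2015-06-29 gives 2011-06-29.
Adding -22 months to 2011-06-29 gives 2009-08-29.

2009-08-29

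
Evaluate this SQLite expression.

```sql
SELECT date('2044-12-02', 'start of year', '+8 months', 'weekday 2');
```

`start of year` rewinds 2044-12-02 to 2044-01-01.
Adding +8 months to 2044-01-01 gives 2044-09-01.
`weekday 2` advances to the next Tuesday; 2044-09-01 is a Thursday, so it moves forward to 2044-09-06.

2044-09-06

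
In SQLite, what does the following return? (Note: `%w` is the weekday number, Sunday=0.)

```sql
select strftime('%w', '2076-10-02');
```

5

2076-10-02 is a Friday; with Sunday=0 that is 5.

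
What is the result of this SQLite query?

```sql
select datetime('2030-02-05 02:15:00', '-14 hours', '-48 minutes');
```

-14 hours from 2030-02-05 02:15:00 is 2030-02-04 12:15:00 (crosses midnight).
-48 minutes from 2030-02-04 12:15:00 is 2030-02-04 11:27:00.

2030-02-04 11:27:00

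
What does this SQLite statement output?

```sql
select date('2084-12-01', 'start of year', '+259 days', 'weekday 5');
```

`start of year` rewinds 2084-12-01 to 2084-01-01.
Applying '+259 days' to 2084-01-01: counting 259 days forward gives 2084-09-16.
`weekday 5` advances to the next Friday; 2084-09-16 is a Saturday, so it moves forward to 2084-09-22.

2084-09-22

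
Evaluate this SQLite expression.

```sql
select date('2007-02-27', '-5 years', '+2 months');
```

2002-04-27

Adding -5 years to 2007-02-27 gives 2002-02-27.
Adding +2 months to 2002-02-27 gives 2002-04-27.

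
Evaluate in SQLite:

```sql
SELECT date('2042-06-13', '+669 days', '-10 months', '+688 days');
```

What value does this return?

2045-04-30

Applying '+669 days' to 2042-06-13: counting 669 days forward gives 2044-04-12.
Adding -10 months to 2044-04-12 gives 2043-06-12.
Applying '+688 days' to 2043-06-12: counting 688 days forward gives 2045-04-30.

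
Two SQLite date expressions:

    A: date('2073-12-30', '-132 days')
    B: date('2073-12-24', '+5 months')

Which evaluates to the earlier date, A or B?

A

A = 2073-08-20.
B = 2074-05-24.
A is earlier.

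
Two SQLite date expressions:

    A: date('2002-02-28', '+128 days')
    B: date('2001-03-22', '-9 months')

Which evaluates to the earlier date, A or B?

A = 2002-07-06.
B = 2000-06-22.
B is earlier.

B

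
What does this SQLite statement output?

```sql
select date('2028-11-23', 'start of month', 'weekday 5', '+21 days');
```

2028-11-24

`start of month` rewinds 2028-11-23 to 2028-11-01.
`weekday 5` advances to the next Friday; 2028-11-01 is a Wednesday, so it moves forward to 2028-11-03.
Advancing 21 more days within November lands on 2028-11-24.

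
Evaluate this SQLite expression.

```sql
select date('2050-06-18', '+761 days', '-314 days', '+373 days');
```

2052-09-15

Applying '+761 days' to 2050-06-18: counting 761 days forward gives 2052-07-18.
Applying '-314 days' to 2052-07-18: counting 314 days back gives 2051-09-08.
Applying '+373 days' to 2051-09-08: counting 373 days forward gives 2052-09-15.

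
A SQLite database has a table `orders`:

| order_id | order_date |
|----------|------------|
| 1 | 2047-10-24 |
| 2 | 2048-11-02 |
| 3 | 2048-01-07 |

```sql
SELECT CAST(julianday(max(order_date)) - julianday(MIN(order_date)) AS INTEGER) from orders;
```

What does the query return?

MIN = 2047-10-24, MAX = 2048-11-02.
7 days remain in October 2047 after the 24th (31 − 24).
Full months from November 2047 through October 2048 contribute their day counts.
Then 2 days into November 2048.
Total: 7 + 30 + 31 + 31 + 29 + 31 + 30 + 31 + 30 + 31 + 31 + 30 + 31 + 2 = 375.

375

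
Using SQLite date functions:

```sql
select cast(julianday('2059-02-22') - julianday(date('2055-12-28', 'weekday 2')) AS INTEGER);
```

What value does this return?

1152

`weekday 2` advances to the next Tuesday; 2055-12-28 is already a Tuesday, so it stays at 2055-12-28.
3 days remain in December 2055 after the 28th (31 − 28).
Full months from January 2056 through January 2059 contribute their day counts.
Then 22 days into February 2059.
Total: 3 + 31 + 29 + 31 + 30 + 31 + 30 + 31 + 31 + 30 + 31 + 30 + 31 + 31 + 28 + 31 + 30 + 31 + 30 + 31 + 31 + 30 + 31 + 30 + 31 + 31 + 28 + 31 + 30 + 31 + 30 + 31 + 31 + 30 + 31 + 30 + 31 + 31 + 22 = 1152.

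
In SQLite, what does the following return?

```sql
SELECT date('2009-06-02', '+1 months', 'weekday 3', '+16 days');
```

Adding +1 month to 2009-06-02 gives 2009-07-02.
`weekday 3` advances to the next Wednesday; 2009-07-02 is a Thursday, so it moves forward to 2009-07-08.
Advancing 16 more days within July lands on 2009-07-24.

2009-07-24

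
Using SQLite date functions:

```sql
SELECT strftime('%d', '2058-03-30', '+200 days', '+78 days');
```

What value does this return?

First apply '+200 days', '+78 days': 2058-03-30 → 2059-01-02.
`%d` extracts the 2-digit day of month: 02.

02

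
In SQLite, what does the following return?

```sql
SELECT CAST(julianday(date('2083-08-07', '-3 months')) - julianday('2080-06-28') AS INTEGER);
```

1043

Adding -3 months to 2083-08-07 gives 2083-05-07.
2 days remain in June 2080 after the 28th (30 − 28).
Full months from July 2080 through April 2083 contribute their day counts.
Then 7 days into May 2083.
Total: 2 + 31 + 31 + 30 + 31 + 30 + 31 + 31 + 28 + 31 + 30 + 31 + 30 + 31 + 31 + 30 + 31 + 30 + 31 + 31 + 28 + 31 + 30 + 31 + 30 + 31 + 31 + 30 + 31 + 30 + 31 + 31 + 28 + 31 + 30 + 7 = 1043.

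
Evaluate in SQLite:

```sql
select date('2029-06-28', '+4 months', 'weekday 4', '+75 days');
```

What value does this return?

Adding +4 months to 2029-06-28 gives 2029-10-28.
`weekday 4` advances to the next Thursday; 2029-10-28 is a Sunday, so it moves forward to 2029-11-01.
Applying '+75 days' to 2029-11-01: counting 75 days forward gives 2030-01-15.

2030-01-15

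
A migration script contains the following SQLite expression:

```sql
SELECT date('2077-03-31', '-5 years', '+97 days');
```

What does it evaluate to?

Adding -5 years to 2077-03-31 gives 2072-03-31.
Applying '+97 days' to 2072-03-31: counting 97 days forward gives 2072-07-06.

2072-07-06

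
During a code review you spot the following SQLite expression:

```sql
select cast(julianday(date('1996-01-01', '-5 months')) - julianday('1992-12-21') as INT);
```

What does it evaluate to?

953

Adding -5 months to 1996-01-01 gives 1995-08-01.
10 days remain in December 1992 after the 21st (31 − 21).
Full months from January 1993 through July 1995 contribute their day counts.
Then 1 day into August 1995.
Total: 10 + 31 + 28 + 31 + 30 + 31 + 30 + 31 + 31 + 30 + 31 + 30 + 31 + 31 + 28 + 31 + 30 + 31 + 30 + 31 + 31 + 30 + 31 + 30 + 31 + 31 + 28 + 31 + 30 + 31 + 30 + 31 + 1 = 953.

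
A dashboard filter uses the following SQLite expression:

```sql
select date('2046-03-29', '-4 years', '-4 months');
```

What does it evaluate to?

2041-11-29

Adding -4 years to 2046-03-29 gives 2042-03-29.
Adding -4 months to 2042-03-29 gives 2041-11-29.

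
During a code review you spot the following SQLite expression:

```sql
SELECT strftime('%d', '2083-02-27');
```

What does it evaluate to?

`%d` extracts the 2-digit day of month: 27.

27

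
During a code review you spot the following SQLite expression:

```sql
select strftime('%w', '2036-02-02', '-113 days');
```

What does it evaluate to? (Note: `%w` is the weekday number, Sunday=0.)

First apply '-113 days': 2036-02-02 → 2035-10-12.
2035-10-12 is a Friday; with Sunday=0 that is 5.

5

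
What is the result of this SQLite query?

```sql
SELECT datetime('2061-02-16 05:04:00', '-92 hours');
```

-92 hours from 2061-02-16 05:04:00 is 2061-02-12 09:04:00 (crosses midnight).

2061-02-12 09:04:00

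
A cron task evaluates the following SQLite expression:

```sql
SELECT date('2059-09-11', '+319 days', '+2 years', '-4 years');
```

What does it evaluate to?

2058-07-26

Applying '+319 days' to 2059-09-11: counting 319 days forward gives 2060-07-26.
Adding +2 years to 2060-07-26 gives 2062-07-26.
Adding -4 years to 2062-07-26 gives 2058-07-26.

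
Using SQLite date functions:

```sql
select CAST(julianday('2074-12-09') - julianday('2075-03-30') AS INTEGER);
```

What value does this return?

-111

22 days remain in December 2074 after the 9th (31 − 9).
January 2075: 31 days.
February 2075: 28 days.
Then 30 days into March 2075.
Total: 22 + 31 + 28 + 30 = 111.
The subtraction is earlier − later, so the result is −111 → -111.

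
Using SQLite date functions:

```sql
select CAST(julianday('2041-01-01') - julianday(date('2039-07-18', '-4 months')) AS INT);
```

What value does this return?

Adding -4 months to 2039-07-18 gives 2039-03-18.
13 days remain in March 2039 after the 18th (31 − 18).
Full months from April 2039 through December 2040 contribute their day counts.
Then 1 day into January 2041.
Total: 13 + 30 + 31 + 30 + 31 + 31 + 30 + 31 + 30 + 31 + 31 + 29 + 31 + 30 + 31 + 30 + 31 + 31 + 30 + 31 + 30 + 31 + 1 = 655.

655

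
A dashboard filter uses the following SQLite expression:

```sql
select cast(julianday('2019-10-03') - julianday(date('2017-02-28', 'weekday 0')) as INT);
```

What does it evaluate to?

942

`weekday 0` advances to the next Sunday; 2017-02-28 is a Tuesday, so it moves forward to 2017-03-05.
26 days remain in March 2017 after the 5th (31 − 5).
Full months from April 2017 through September 2019 contribute their day counts.
Then 3 days into October 2019.
Total: 26 + 30 + 31 + 30 + 31 + 31 + 30 + 31 + 30 + 31 + 31 + 28 + 31 + 30 + 31 + 30 + 31 + 31 + 30 + 31 + 30 + 31 + 31 + 28 + 31 + 30 + 31 + 30 + 31 + 31 + 30 + 3 = 942.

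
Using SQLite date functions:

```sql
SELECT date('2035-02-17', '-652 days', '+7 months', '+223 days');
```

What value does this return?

2034-07-17

Applying '-652 days' to 2035-02-17: counting 652 days back gives 2033-05-06.
Adding +7 months to 2033-05-06 gives 2033-12-06.
Applying '+223 days' to 2033-12-06: counting 223 days forward gives 2034-07-17.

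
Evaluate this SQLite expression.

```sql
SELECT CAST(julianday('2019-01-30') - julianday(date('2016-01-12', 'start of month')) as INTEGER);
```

1125

`start of month` rewinds 2016-01-12 to 2016-01-01.
30 days remain in January 2016 after the 1st (31 − 1).
Full months from February 2016 through December 2018 contribute their day counts.
Then 30 days into January 2019.
Total: 30 + 29 + 31 + 30 + 31 + 30 + 31 + 31 + 30 + 31 + 30 + 31 + 31 + 28 + 31 + 30 + 31 + 30 + 31 + 31 + 30 + 31 + 30 + 31 + 31 + 28 + 31 + 30 + 31 + 30 + 31 + 31 + 30 + 31 + 30 + 31 + 30 = 1125.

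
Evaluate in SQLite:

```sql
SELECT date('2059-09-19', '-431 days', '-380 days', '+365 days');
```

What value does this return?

2058-06-30

Applying '-431 days' to 2059-09-19: counting 431 days back gives 2058-07-15.
Applying '-380 days' to 2058-07-15: counting 380 days back gives 2057-06-30.
Applying '+365 days' to 2057-06-30: counting 365 days forward gives 2058-06-30.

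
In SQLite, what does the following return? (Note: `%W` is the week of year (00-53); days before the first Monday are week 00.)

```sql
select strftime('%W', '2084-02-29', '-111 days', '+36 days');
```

50

First apply '-111 days', '+36 days': 2084-02-29 → 2083-12-16.
2083-12-16 is a Thursday. SQLite's %W counts Mondays since the year started; the result is 50.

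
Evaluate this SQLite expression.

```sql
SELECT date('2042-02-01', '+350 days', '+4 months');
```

Applying '+350 days' to 2042-02-01: counting 350 days forward gives 2043-01-17.
Adding +4 months to 2043-01-17 gives 2043-05-17.

2043-05-17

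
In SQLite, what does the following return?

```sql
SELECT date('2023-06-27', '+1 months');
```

Adding +1 month to 2023-06-27 gives 2023-07-27.

2023-07-27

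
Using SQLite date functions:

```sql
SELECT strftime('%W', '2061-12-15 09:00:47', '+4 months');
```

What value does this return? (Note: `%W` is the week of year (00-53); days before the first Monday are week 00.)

15

First apply '+4 months': 2061-12-15 09:00:47 → 2062-04-15 09:00:47.
2062-04-15 is a Saturday. SQLite's %W counts Mondays since the year started; the result is 15.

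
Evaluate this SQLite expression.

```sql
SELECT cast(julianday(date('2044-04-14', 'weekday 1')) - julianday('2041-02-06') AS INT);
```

`weekday 1` advances to the next Monday; 2044-04-14 is a Thursday, so it moves forward to 2044-04-18.
22 days remain in February 2041 after the 6th (28 − 6).
Full months from March 2041 through March 2044 contribute their day counts.
Then 18 days into April 2044.
Total: 22 + 31 + 30 + 31 + 30 + 31 + 31 + 30 + 31 + 30 + 31 + 31 + 28 + 31 + 30 + 31 + 30 + 31 + 31 + 30 + 31 + 30 + 31 + 31 + 28 + 31 + 30 + 31 + 30 + 31 + 31 + 30 + 31 + 30 + 31 + 31 + 29 + 31 + 18 = 1167.

1167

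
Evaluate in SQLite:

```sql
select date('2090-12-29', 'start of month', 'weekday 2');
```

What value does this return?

2090-12-05

`start of month` rewinds 2090-12-29 to 2090-12-01.
`weekday 2` advances to the next Tuesday; 2090-12-01 is a Friday, so it moves forward to 2090-12-05.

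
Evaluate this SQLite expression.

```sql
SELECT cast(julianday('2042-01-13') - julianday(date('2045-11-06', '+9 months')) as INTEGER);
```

Adding +9 months to 2045-11-06 gives 2046-08-06.
18 days remain in January 2042 after the 13th (31 − 13).
Full months from February 2042 through July 2046 contribute their day counts.
Then 6 days into August 2046.
Total: 18 + 28 + 31 + 30 + 31 + 30 + 31 + 31 + 30 + 31 + 30 + 31 + 31 + 28 + 31 + 30 + 31 + 30 + 31 + 31 + 30 + 31 + 30 + 31 + 31 + 29 + 31 + 30 + 31 + 30 + 31 + 31 + 30 + 31 + 30 + 31 + 31 + 28 + 31 + 30 + 31 + 30 + 31 + 31 + 30 + 31 + 30 + 31 + 31 + 28 + 31 + 30 + 31 + 30 + 31 + 6 = 1666.
The subtraction is earlier − later, so the result is −1666 → -1666.

-1666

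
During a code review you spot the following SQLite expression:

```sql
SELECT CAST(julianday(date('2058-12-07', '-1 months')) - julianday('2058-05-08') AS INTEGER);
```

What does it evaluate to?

183

Adding -1 month to 2058-12-07 gives 2058-11-07.
23 days remain in May 2058 after the 8th (31 − 8).
June 2058: 30 days.
July 2058: 31 days.
August 2058: 31 days.
September 2058: 30 days.
October 2058: 31 days.
Then 7 days into November 2058.
Total: 23 + 30 + 31 + 31 + 30 + 31 + 7 = 183.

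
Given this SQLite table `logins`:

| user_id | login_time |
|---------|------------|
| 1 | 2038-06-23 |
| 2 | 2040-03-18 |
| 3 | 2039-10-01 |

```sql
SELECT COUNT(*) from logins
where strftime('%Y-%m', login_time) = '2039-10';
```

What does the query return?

1

Rows with year-month 2039-10: 2039-10-01 → 1.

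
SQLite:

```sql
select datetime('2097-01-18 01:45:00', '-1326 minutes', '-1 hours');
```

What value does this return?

1326 minutes = 22h 6m; -1326 minutes from 2097-01-18 01:45:00 is 2097-01-17 03:39:00 (crosses midnight).
-1 hours from 2097-01-17 03:39:00 is 2097-01-17 02:39:00.

2097-01-17 02:39:00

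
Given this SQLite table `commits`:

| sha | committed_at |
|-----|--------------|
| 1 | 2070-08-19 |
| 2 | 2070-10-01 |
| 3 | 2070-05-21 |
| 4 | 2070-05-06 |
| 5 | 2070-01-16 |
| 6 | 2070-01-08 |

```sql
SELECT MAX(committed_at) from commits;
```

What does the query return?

2070-10-01

MAX over {2070-01-08, 2070-01-16, 2070-05-06, 2070-05-21, 2070-08-19, 2070-10-01}.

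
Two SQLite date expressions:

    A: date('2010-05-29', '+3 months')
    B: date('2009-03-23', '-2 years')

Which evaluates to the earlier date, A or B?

B

A = 2010-08-29.
B = 2007-03-23.
B is earlier.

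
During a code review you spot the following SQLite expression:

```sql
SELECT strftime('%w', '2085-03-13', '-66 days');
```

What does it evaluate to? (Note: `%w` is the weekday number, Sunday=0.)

First apply '-66 days': 2085-03-13 → 2085-01-06.
2085-01-06 is a Saturday; with Sunday=0 that is 6.

6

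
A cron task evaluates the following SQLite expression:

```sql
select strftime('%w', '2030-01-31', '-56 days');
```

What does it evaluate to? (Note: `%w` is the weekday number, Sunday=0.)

4

First apply '-56 days': 2030-01-31 → 2029-12-06.
2029-12-06 is a Thursday; with Sunday=0 that is 4.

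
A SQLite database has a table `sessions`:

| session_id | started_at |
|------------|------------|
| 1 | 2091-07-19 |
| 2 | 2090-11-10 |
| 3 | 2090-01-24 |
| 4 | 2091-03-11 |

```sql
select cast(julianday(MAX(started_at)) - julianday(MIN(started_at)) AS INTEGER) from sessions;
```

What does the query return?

MIN = 2090-01-24, MAX = 2091-07-19.
7 days remain in January 2090 after the 24th (31 − 24).
Full months from February 2090 through June 2091 contribute their day counts.
Then 19 days into July 2091.
Total: 7 + 28 + 31 + 30 + 31 + 30 + 31 + 31 + 30 + 31 + 30 + 31 + 31 + 28 + 31 + 30 + 31 + 30 + 19 = 541.

541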